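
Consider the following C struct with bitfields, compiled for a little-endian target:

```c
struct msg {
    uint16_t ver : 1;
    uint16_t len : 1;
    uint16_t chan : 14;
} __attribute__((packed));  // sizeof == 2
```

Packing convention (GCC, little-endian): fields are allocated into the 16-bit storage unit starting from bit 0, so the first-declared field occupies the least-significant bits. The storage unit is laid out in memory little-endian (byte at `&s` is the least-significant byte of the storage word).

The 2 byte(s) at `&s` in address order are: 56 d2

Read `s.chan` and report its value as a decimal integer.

[0]=0x56 [1]=0xd2 (little-endian) → word 0xd256
ver:1 @ bit 0 → (0xd256>>0)&0x1 = 0x0
len:1 @ bit 1 → (0xd256>>1)&0x1 = 0x1
chan:14 @ bit 2 → (0xd256>>2)&0x3fff = 0x3495  ←

13461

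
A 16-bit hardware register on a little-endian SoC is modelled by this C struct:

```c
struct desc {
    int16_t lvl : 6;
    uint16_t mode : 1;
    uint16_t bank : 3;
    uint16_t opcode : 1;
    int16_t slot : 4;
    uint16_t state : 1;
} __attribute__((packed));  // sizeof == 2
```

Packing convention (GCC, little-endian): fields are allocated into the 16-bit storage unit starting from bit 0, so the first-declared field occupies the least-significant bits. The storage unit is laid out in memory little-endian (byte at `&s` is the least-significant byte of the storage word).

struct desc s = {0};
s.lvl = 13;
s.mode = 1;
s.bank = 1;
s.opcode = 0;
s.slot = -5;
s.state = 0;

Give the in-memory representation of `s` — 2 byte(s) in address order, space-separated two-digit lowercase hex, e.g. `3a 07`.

[0+:6] lvl=13 & 0x3f = 0xd; word=0x000d
[6+:1] mode=1 & 0x1 = 0x1; word=0x004d
[7+:3] bank=1 & 0x7 = 0x1; word=0x00cd
[10+:1] opcode=0 & 0x1 = 0x0; word=0x00cd
[11+:4] slot=-5 & 0xf = 0xb; word=0x58cd
[15+:1] state=0 & 0x1 = 0x0; word=0x58cd
word = 0x58cd → little-endian bytes:
  [0]=0xcd  [1]=0x58

cd 58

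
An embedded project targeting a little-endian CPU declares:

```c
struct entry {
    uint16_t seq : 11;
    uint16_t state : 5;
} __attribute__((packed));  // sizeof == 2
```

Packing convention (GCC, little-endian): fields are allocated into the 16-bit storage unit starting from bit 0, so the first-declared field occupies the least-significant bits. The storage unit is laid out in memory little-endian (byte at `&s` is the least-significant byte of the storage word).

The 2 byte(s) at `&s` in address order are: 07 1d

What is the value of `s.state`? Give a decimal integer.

[0]=0x07 [1]=0x1d (little-endian) → word 0x1d07
seq [0+:11] = (word>>0) & 0x7ff = 1287
state [11+:5] = (word>>11) & 0x1f = 3  ←

3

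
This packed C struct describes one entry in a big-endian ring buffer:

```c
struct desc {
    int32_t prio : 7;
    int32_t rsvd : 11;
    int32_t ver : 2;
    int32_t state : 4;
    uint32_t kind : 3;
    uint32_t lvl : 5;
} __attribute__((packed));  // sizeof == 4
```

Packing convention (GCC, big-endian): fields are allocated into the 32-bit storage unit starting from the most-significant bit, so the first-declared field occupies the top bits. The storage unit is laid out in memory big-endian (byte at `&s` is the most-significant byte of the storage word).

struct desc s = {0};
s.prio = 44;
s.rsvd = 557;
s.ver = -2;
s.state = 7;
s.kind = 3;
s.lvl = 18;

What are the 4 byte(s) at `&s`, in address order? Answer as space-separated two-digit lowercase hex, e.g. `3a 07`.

[25+:7] prio=44 & 0x7f = 0x2c; word=0x58000000
[14+:11] rsvd=557 & 0x7ff = 0x22d; word=0x588b4000
[12+:2] ver=-2 & 0x3 = 0x2; word=0x588b6000
[8+:4] state=7 & 0xf = 0x7; word=0x588b6700
[5+:3] kind=3 & 0x7 = 0x3; word=0x588b6760
[0+:5] lvl=18 & 0x1f = 0x12; word=0x588b6772
word = 0x588b6772 → big-endian bytes:
  [0]=0x58  [1]=0x8b  [2]=0x67  [3]=0x72

58 8b 67 72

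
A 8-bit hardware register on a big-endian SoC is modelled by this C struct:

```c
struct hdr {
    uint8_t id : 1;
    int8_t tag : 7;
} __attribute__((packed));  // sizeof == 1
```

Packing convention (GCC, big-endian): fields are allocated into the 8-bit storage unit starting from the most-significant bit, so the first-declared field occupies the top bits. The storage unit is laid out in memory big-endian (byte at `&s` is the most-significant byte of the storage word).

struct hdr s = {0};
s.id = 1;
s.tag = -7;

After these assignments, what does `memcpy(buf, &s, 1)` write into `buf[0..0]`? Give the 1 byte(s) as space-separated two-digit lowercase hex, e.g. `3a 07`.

f9

id:1 = 1 → 0x1 << 7 → word 0x80
tag:7 = -7 → 0x79 << 0 → word 0xf9
word = 0xf9 → big-endian bytes:
  [0]=0xf9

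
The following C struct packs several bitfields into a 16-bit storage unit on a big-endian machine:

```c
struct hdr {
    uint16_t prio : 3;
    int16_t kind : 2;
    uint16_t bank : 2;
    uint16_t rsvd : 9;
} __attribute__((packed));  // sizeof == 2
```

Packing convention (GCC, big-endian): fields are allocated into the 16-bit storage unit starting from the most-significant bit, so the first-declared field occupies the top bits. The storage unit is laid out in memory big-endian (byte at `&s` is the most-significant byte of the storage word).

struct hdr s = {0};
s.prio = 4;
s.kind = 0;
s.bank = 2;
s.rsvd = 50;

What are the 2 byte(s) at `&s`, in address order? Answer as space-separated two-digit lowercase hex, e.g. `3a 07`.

84 32

prio:3 = 4 → 0x4 << 13 → word 0x8000
kind:2 = 0 → 0x0 << 11 → word 0x8000
bank:2 = 2 → 0x2 << 9 → word 0x8400
rsvd:9 = 50 → 0x32 << 0 → word 0x8432
word = 0x8432 → big-endian bytes:
  [0]=0x84  [1]=0x32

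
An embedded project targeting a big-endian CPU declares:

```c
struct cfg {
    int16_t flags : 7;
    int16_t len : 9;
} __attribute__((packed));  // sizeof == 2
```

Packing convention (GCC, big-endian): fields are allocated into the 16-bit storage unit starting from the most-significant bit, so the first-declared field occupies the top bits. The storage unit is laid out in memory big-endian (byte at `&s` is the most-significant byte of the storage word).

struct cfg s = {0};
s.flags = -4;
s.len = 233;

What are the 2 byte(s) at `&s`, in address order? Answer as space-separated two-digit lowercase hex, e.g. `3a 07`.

f8 e9

[9+:7] flags=-4 & 0x7f = 0x7c; word=0xf800
[0+:9] len=233 & 0x1ff = 0xe9; word=0xf8e9
word = 0xf8e9 → big-endian bytes:
  [0]=0xf8  [1]=0xe9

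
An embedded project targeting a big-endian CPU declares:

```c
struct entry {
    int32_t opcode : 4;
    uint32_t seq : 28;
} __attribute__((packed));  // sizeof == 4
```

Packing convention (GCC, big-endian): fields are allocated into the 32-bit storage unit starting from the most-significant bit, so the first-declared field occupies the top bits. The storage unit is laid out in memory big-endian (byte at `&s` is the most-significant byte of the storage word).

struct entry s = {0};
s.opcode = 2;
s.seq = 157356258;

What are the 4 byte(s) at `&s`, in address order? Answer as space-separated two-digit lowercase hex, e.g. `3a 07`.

opcode (4b) val=2 bits=0x2 at bit 28: 0x20000000
seq (28b) val=157356258 bits=0x96110e2 at bit 0: 0x296110e2
word = 0x296110e2 → big-endian bytes:
  [0]=0x29  [1]=0x61  [2]=0x10  [3]=0xe2

29 61 10 e2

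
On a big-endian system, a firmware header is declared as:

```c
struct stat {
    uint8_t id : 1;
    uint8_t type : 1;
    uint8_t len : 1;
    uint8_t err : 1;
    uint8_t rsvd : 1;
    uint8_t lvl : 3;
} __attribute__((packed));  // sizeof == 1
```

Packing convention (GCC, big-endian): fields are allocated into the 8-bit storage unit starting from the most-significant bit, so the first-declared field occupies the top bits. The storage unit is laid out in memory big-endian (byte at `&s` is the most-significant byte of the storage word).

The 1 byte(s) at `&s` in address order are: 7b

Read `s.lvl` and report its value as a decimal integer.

3

[0]=0x7b (big-endian) → word 0x7b
id [7+:1] = (word>>7) & 0x1 = 0
type [6+:1] = (word>>6) & 0x1 = 1
len [5+:1] = (word>>5) & 0x1 = 1
err [4+:1] = (word>>4) & 0x1 = 1
rsvd [3+:1] = (word>>3) & 0x1 = 1
lvl [0+:3] = (word>>0) & 0x7 = 3  ←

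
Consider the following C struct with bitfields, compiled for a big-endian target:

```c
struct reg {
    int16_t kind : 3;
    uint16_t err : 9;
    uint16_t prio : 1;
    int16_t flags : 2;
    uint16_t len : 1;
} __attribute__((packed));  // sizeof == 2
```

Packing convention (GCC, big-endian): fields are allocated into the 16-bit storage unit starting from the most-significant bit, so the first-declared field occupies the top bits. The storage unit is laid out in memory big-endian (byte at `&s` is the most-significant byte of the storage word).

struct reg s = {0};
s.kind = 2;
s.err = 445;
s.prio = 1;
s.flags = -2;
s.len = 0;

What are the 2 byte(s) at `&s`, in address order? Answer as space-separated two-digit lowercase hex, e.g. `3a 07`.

kind (3b) val=2 bits=0x2 at bit 13: 0x4000
err (9b) val=445 bits=0x1bd at bit 4: 0x5bd0
prio (1b) val=1 bits=0x1 at bit 3: 0x5bd8
flags (2b) val=-2 bits=0x2 at bit 1: 0x5bdc
len (1b) val=0 bits=0x0 at bit 0: 0x5bdc
word = 0x5bdc → big-endian bytes:
  [0]=0x5b  [1]=0xdc

5b dc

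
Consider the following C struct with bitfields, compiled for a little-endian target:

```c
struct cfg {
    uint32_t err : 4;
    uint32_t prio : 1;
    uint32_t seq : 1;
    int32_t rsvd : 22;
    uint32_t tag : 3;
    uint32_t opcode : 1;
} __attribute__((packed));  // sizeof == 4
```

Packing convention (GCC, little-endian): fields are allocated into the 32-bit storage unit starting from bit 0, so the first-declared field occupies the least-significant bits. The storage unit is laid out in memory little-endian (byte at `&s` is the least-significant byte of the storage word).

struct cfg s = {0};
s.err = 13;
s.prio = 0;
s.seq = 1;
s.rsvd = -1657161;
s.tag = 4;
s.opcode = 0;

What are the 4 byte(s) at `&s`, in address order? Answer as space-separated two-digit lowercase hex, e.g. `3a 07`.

ed ad ad 49

err (4b) val=13 bits=0xd at bit 0: 0x0000000d
prio (1b) val=0 bits=0x0 at bit 4: 0x0000000d
seq (1b) val=1 bits=0x1 at bit 5: 0x0000002d
rsvd (22b) val=-1657161 bits=0x26b6b7 at bit 6: 0x09adaded
tag (3b) val=4 bits=0x4 at bit 28: 0x49adaded
opcode (1b) val=0 bits=0x0 at bit 31: 0x49adaded
word = 0x49adaded → little-endian bytes:
  [0]=0xed  [1]=0xad  [2]=0xad  [3]=0x49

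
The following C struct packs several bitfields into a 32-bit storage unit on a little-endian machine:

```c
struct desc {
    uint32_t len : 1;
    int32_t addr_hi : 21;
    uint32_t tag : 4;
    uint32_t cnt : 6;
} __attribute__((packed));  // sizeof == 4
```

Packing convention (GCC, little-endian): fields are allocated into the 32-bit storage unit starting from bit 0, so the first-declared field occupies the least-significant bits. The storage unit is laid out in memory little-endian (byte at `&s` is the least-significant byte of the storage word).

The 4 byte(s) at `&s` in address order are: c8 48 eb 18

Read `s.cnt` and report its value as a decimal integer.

6

[0]=0xc8 [1]=0x48 [2]=0xeb [3]=0x18 (little-endian) → word 0x18eb48c8
len:1 @ bit 0 → (0x18eb48c8>>0)&0x1 = 0x0
addr_hi:21 @ bit 1 → (0x18eb48c8>>1)&0x1fffff = 0x15a464
tag:4 @ bit 22 → (0x18eb48c8>>22)&0xf = 0x3
cnt:6 @ bit 26 → (0x18eb48c8>>26)&0x3f = 0x6  ←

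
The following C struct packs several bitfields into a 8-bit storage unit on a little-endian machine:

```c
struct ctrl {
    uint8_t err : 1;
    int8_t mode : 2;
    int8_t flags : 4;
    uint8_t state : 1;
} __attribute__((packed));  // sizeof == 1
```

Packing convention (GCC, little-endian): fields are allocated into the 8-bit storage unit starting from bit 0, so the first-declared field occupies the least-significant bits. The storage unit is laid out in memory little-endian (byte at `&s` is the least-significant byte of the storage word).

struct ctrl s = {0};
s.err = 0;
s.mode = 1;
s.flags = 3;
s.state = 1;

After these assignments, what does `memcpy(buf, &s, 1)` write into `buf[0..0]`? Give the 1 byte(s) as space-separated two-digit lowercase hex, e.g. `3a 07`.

[0+:1] err=0 & 0x1 = 0x0; word=0x00
[1+:2] mode=1 & 0x3 = 0x1; word=0x02
[3+:4] flags=3 & 0xf = 0x3; word=0x1a
[7+:1] state=1 & 0x1 = 0x1; word=0x9a
word = 0x9a → little-endian bytes:
  [0]=0x9a

9a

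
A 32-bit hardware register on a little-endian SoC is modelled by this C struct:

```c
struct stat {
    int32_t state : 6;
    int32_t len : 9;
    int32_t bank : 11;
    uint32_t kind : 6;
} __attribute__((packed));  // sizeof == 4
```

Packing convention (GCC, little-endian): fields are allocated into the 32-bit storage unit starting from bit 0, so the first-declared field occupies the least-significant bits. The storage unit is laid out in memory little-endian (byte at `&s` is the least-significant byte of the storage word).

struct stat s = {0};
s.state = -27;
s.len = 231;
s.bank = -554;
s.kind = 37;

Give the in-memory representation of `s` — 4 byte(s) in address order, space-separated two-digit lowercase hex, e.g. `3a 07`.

state (6b) val=-27 bits=0x25 at bit 0: 0x00000025
len (9b) val=231 bits=0xe7 at bit 6: 0x000039e5
bank (11b) val=-554 bits=0x5d6 at bit 15: 0x02eb39e5
kind (6b) val=37 bits=0x25 at bit 26: 0x96eb39e5
word = 0x96eb39e5 → little-endian bytes:
  [0]=0xe5  [1]=0x39  [2]=0xeb  [3]=0x96

e5 39 eb 96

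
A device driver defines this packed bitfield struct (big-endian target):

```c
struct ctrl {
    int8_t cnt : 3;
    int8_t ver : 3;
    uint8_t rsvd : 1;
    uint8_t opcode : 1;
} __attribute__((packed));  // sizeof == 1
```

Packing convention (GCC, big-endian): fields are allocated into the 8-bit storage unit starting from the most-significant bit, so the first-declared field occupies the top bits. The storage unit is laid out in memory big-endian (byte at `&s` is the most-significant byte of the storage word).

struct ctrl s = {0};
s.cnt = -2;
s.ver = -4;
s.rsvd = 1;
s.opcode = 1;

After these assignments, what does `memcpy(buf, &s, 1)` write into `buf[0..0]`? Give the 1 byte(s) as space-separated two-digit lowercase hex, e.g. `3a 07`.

d3

cnt (3b) val=-2 bits=0x6 at bit 5: 0xc0
ver (3b) val=-4 bits=0x4 at bit 2: 0xd0
rsvd (1b) val=1 bits=0x1 at bit 1: 0xd2
opcode (1b) val=1 bits=0x1 at bit 0: 0xd3
word = 0xd3 → big-endian bytes:
  [0]=0xd3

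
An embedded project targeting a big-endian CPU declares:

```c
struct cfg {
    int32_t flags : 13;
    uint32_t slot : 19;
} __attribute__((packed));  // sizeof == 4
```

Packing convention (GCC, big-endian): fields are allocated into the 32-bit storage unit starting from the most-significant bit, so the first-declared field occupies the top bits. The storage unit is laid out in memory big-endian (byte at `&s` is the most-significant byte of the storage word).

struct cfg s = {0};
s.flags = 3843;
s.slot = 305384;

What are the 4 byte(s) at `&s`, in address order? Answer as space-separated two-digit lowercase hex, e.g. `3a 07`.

78 1c a8 e8

flags (13b) val=3843 bits=0xf03 at bit 19: 0x78180000
slot (19b) val=305384 bits=0x4a8e8 at bit 0: 0x781ca8e8
word = 0x781ca8e8 → big-endian bytes:
  [0]=0x78  [1]=0x1c  [2]=0xa8  [3]=0xe8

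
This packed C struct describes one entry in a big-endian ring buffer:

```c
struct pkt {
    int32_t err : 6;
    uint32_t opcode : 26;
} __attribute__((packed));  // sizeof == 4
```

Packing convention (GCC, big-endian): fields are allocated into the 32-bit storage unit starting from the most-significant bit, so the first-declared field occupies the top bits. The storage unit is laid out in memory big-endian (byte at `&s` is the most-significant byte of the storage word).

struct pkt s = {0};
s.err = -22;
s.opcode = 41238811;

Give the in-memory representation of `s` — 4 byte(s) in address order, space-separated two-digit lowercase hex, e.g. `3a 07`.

aa 75 41 1b

err:6 = -22 → 0x2a << 26 → word 0xa8000000
opcode:26 = 41238811 → 0x275411b << 0 → word 0xaa75411b
word = 0xaa75411b → big-endian bytes:
  [0]=0xaa  [1]=0x75  [2]=0x41  [3]=0x1b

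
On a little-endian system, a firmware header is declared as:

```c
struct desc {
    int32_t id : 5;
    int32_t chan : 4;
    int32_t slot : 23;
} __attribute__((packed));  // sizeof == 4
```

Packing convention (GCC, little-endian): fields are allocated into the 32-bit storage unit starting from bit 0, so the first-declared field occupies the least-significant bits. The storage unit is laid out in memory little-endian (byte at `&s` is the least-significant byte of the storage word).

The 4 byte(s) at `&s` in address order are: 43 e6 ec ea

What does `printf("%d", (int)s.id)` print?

3

[0]=0x43 [1]=0xe6 [2]=0xec [3]=0xea (little-endian) → word 0xeaece643
id [0+:5] = (word>>0) & 0x1f = 3  ←
chan [5+:4] = (word>>5) & 0xf = 2
slot [9+:23] = (word>>9) & 0x7fffff = 7698035
id signed 5b, MSB=0: value = 3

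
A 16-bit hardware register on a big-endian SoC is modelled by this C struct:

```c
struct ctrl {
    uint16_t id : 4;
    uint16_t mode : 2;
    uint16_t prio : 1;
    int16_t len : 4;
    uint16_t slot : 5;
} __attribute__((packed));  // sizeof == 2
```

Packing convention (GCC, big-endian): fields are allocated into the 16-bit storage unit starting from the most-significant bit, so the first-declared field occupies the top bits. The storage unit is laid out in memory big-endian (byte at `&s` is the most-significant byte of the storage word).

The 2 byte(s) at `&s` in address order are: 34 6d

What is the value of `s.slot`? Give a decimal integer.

13

[0]=0x34 [1]=0x6d (big-endian) → word 0x346d
id:4 @ bit 12 → (0x346d>>12)&0xf = 0x3
mode:2 @ bit 10 → (0x346d>>10)&0x3 = 0x1
prio:1 @ bit 9 → (0x346d>>9)&0x1 = 0x0
len:4 @ bit 5 → (0x346d>>5)&0xf = 0x3
slot:5 @ bit 0 → (0x346d>>0)&0x1f = 0xd  ←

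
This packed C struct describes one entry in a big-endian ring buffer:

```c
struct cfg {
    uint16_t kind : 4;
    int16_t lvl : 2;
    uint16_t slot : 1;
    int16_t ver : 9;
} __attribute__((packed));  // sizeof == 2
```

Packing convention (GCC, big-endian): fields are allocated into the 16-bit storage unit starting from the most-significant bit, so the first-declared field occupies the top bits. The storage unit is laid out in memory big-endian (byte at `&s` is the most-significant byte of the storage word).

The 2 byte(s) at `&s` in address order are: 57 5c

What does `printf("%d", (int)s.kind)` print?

5

[0]=0x57 [1]=0x5c (big-endian) → word 0x575c
kind [12+:4] = (word>>12) & 0xf = 5  ←
lvl [10+:2] = (word>>10) & 0x3 = 1
slot [9+:1] = (word>>9) & 0x1 = 1
ver [0+:9] = (word>>0) & 0x1ff = 348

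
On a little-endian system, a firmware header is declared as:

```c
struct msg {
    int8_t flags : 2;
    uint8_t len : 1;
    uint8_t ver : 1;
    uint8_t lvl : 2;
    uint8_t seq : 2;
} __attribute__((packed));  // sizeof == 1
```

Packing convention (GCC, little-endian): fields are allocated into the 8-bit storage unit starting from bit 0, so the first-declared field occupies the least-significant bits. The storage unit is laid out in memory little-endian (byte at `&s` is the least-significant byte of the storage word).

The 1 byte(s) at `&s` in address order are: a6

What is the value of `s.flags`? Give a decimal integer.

-2

[0]=0xa6 (little-endian) → word 0xa6
flags:2 @ bit 0 → (0xa6>>0)&0x3 = 0x2  ←
len:1 @ bit 2 → (0xa6>>2)&0x1 = 0x1
ver:1 @ bit 3 → (0xa6>>3)&0x1 = 0x0
lvl:2 @ bit 4 → (0xa6>>4)&0x3 = 0x2
seq:2 @ bit 6 → (0xa6>>6)&0x3 = 0x2
flags signed 2b, MSB=1: 2 - 4 = -2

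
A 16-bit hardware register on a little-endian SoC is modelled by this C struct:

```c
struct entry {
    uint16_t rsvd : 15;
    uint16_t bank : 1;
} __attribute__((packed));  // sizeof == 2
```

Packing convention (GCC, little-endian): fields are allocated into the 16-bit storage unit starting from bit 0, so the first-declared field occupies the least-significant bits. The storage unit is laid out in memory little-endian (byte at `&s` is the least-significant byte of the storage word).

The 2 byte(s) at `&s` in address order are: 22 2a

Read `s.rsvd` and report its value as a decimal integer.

[0]=0x22 [1]=0x2a (little-endian) → word 0x2a22
rsvd:15 @ bit 0 → (0x2a22>>0)&0x7fff = 0x2a22  ←
bank:1 @ bit 15 → (0x2a22>>15)&0x1 = 0x0

10786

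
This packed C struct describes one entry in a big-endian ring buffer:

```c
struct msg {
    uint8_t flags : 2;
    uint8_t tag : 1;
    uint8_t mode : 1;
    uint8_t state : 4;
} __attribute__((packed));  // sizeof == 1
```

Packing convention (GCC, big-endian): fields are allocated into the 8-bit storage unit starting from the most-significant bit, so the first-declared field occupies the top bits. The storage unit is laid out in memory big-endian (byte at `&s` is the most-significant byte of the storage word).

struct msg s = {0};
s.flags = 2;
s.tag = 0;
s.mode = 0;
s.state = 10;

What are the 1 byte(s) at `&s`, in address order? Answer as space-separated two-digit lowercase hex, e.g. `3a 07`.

flags:2 = 2 → 0x2 << 6 → word 0x80
tag:1 = 0 → 0x0 << 5 → word 0x80
mode:1 = 0 → 0x0 << 4 → word 0x80
state:4 = 10 → 0xa << 0 → word 0x8a
word = 0x8a → big-endian bytes:
  [0]=0x8a

8a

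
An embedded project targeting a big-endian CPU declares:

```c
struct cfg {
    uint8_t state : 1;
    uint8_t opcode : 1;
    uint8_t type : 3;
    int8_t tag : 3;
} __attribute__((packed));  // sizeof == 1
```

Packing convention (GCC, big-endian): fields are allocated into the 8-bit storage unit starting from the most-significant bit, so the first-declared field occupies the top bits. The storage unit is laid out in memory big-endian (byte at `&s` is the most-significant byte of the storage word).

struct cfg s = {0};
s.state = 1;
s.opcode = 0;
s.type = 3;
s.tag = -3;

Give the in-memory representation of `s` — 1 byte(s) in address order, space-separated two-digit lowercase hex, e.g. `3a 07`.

9d

state (1b) val=1 bits=0x1 at bit 7: 0x80
opcode (1b) val=0 bits=0x0 at bit 6: 0x80
type (3b) val=3 bits=0x3 at bit 3: 0x98
tag (3b) val=-3 bits=0x5 at bit 0: 0x9d
word = 0x9d → big-endian bytes:
  [0]=0x9d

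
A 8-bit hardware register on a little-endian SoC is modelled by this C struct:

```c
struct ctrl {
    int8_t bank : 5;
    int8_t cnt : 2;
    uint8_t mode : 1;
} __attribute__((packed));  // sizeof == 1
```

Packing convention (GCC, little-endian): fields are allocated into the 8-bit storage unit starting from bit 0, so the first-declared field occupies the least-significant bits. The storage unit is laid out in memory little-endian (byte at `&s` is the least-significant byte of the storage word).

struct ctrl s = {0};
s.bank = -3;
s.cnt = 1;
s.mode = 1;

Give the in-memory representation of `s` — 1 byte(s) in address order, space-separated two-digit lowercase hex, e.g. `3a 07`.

bank:5 = -3 → 0x1d << 0 → word 0x1d
cnt:2 = 1 → 0x1 << 5 → word 0x3d
mode:1 = 1 → 0x1 << 7 → word 0xbd
word = 0xbd → little-endian bytes:
  [0]=0xbd

bd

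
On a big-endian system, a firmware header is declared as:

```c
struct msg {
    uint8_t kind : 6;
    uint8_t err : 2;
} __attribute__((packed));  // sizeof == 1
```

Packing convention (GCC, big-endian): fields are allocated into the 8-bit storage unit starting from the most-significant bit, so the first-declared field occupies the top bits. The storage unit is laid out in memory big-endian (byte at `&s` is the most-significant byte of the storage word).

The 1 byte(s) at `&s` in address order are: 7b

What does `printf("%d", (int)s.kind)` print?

[0]=0x7b (big-endian) → word 0x7b
kind:6 @ bit 2 → (0x7b>>2)&0x3f = 0x1e  ←
err:2 @ bit 0 → (0x7b>>0)&0x3 = 0x3

30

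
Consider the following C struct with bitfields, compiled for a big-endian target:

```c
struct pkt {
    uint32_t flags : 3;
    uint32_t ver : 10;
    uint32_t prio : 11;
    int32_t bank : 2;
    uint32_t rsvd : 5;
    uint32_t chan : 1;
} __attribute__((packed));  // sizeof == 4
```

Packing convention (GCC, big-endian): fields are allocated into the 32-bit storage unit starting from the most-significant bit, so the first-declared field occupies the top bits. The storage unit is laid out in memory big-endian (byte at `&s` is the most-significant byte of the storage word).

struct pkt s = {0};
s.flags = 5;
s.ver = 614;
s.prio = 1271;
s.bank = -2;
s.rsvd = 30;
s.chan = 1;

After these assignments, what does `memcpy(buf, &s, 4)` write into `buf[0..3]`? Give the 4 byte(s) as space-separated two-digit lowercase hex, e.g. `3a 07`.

b3 34 f7 bd

flags (3b) val=5 bits=0x5 at bit 29: 0xa0000000
ver (10b) val=614 bits=0x266 at bit 19: 0xb3300000
prio (11b) val=1271 bits=0x4f7 at bit 8: 0xb334f700
bank (2b) val=-2 bits=0x2 at bit 6: 0xb334f780
rsvd (5b) val=30 bits=0x1e at bit 1: 0xb334f7bc
chan (1b) val=1 bits=0x1 at bit 0: 0xb334f7bd
word = 0xb334f7bd → big-endian bytes:
  [0]=0xb3  [1]=0x34  [2]=0xf7  [3]=0xbd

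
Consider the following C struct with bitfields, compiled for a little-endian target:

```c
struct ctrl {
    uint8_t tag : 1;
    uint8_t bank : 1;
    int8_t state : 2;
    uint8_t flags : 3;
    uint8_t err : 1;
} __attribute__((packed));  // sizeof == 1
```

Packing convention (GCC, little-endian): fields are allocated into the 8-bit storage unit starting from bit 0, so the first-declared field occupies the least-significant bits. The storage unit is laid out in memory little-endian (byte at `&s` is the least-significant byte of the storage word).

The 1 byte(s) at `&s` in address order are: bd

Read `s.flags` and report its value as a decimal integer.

[0]=0xbd (little-endian) → word 0xbd
tag:1 @ bit 0 → (0xbd>>0)&0x1 = 0x1
bank:1 @ bit 1 → (0xbd>>1)&0x1 = 0x0
state:2 @ bit 2 → (0xbd>>2)&0x3 = 0x3
flags:3 @ bit 4 → (0xbd>>4)&0x7 = 0x3  ←
err:1 @ bit 7 → (0xbd>>7)&0x1 = 0x1

3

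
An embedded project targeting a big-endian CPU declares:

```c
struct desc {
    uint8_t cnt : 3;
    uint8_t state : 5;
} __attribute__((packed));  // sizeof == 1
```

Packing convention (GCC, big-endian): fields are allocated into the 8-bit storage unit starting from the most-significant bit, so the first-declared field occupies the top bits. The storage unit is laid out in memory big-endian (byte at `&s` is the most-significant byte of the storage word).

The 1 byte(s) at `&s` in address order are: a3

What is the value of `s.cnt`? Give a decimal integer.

5

[0]=0xa3 (big-endian) → word 0xa3
cnt [5+:3] = (word>>5) & 0x7 = 5  ←
state [0+:5] = (word>>0) & 0x1f = 3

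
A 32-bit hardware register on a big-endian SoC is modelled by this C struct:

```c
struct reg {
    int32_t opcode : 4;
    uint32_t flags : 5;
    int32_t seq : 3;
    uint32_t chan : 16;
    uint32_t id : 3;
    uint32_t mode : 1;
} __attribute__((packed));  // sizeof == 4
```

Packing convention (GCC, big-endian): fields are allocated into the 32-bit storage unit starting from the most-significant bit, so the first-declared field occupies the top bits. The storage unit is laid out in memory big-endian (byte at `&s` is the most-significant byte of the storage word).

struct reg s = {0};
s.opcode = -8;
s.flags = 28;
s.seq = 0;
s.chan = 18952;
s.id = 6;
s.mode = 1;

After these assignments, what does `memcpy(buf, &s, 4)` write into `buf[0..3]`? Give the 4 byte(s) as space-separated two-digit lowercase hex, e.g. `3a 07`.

[28+:4] opcode=-8 & 0xf = 0x8; word=0x80000000
[23+:5] flags=28 & 0x1f = 0x1c; word=0x8e000000
[20+:3] seq=0 & 0x7 = 0x0; word=0x8e000000
[4+:16] chan=18952 & 0xffff = 0x4a08; word=0x8e04a080
[1+:3] id=6 & 0x7 = 0x6; word=0x8e04a08c
[0+:1] mode=1 & 0x1 = 0x1; word=0x8e04a08d
word = 0x8e04a08d → big-endian bytes:
  [0]=0x8e  [1]=0x04  [2]=0xa0  [3]=0x8d

8e 04 a0 8d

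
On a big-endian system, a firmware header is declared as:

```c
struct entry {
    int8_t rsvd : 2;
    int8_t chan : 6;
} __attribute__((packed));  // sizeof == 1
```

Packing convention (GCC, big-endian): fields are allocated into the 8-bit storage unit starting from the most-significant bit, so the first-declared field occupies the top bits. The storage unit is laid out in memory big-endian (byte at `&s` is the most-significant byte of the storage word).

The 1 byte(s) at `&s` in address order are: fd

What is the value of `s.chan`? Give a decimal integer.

[0]=0xfd (big-endian) → word 0xfd
rsvd:2 @ bit 6 → (0xfd>>6)&0x3 = 0x3
chan:6 @ bit 0 → (0xfd>>0)&0x3f = 0x3d  ←
chan signed 6b, MSB=1: 61 - 64 = -3

-3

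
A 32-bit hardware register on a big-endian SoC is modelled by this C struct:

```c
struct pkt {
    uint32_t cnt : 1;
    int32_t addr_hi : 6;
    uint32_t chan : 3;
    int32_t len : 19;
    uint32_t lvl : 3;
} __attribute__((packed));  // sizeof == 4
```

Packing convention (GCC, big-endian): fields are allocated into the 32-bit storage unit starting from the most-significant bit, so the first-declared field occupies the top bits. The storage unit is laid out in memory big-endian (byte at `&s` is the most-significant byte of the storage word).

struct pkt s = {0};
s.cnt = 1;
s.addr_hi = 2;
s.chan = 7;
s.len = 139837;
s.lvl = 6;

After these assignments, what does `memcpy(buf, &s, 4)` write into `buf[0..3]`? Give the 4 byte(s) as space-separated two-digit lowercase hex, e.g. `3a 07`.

cnt (1b) val=1 bits=0x1 at bit 31: 0x80000000
addr_hi (6b) val=2 bits=0x2 at bit 25: 0x84000000
chan (3b) val=7 bits=0x7 at bit 22: 0x85c00000
len (19b) val=139837 bits=0x2223d at bit 3: 0x85d111e8
lvl (3b) val=6 bits=0x6 at bit 0: 0x85d111ee
word = 0x85d111ee → big-endian bytes:
  [0]=0x85  [1]=0xd1  [2]=0x11  [3]=0xee

85 d1 11 ee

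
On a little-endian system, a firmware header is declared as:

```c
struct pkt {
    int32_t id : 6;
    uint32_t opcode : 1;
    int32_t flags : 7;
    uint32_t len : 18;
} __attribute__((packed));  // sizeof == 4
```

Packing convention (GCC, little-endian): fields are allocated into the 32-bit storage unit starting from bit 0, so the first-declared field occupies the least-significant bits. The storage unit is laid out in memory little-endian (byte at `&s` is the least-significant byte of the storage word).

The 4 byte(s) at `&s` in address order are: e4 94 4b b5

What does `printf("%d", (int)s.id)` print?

[0]=0xe4 [1]=0x94 [2]=0x4b [3]=0xb5 (little-endian) → word 0xb54b94e4
id:6 @ bit 0 → (0xb54b94e4>>0)&0x3f = 0x24  ←
opcode:1 @ bit 6 → (0xb54b94e4>>6)&0x1 = 0x1
flags:7 @ bit 7 → (0xb54b94e4>>7)&0x7f = 0x29
len:18 @ bit 14 → (0xb54b94e4>>14)&0x3ffff = 0x2d52e
id signed 6b, MSB=1: 36 - 64 = -28

-28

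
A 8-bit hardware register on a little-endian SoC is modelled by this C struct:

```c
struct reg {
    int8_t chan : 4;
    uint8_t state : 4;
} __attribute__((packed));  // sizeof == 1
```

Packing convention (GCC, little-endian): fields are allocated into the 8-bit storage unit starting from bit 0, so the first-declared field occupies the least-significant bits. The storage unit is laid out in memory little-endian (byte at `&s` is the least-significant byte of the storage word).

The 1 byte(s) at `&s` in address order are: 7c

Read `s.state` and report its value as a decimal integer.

7

[0]=0x7c (little-endian) → word 0x7c
chan:4 @ bit 0 → (0x7c>>0)&0xf = 0xc
state:4 @ bit 4 → (0x7c>>4)&0xf = 0x7  ←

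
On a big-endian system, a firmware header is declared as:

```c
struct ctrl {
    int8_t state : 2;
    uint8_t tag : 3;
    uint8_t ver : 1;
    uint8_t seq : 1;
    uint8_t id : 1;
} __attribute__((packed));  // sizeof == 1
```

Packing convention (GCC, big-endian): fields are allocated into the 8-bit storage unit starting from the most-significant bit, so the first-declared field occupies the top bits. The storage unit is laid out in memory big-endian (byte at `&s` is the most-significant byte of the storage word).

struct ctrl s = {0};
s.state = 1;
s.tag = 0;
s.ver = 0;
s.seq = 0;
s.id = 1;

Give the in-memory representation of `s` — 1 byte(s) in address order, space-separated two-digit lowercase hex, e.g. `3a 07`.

41

state (2b) val=1 bits=0x1 at bit 6: 0x40
tag (3b) val=0 bits=0x0 at bit 3: 0x40
ver (1b) val=0 bits=0x0 at bit 2: 0x40
seq (1b) val=0 bits=0x0 at bit 1: 0x40
id (1b) val=1 bits=0x1 at bit 0: 0x41
word = 0x41 → big-endian bytes:
  [0]=0x41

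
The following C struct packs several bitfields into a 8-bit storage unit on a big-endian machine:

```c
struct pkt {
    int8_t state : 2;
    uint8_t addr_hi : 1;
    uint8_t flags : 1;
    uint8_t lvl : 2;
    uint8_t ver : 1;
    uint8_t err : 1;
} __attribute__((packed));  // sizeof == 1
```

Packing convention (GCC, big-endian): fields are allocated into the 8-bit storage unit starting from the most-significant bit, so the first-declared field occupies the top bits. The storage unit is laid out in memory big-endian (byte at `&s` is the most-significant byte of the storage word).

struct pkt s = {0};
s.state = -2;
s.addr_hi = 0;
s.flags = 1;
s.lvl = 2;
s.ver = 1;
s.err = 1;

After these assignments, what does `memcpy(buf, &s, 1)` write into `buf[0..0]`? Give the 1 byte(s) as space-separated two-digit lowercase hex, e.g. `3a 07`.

state:2 = -2 → 0x2 << 6 → word 0x80
addr_hi:1 = 0 → 0x0 << 5 → word 0x80
flags:1 = 1 → 0x1 << 4 → word 0x90
lvl:2 = 2 → 0x2 << 2 → word 0x98
ver:1 = 1 → 0x1 << 1 → word 0x9a
err:1 = 1 → 0x1 << 0 → word 0x9b
word = 0x9b → big-endian bytes:
  [0]=0x9b

9b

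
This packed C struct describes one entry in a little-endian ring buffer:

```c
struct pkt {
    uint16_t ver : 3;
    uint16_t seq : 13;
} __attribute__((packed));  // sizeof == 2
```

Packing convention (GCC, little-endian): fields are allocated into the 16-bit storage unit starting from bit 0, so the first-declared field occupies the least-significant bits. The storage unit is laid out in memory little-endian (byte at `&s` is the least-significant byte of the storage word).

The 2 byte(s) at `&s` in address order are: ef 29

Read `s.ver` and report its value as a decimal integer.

7

[0]=0xef [1]=0x29 (little-endian) → word 0x29ef
ver:3 @ bit 0 → (0x29ef>>0)&0x7 = 0x7  ←
seq:13 @ bit 3 → (0x29ef>>3)&0x1fff = 0x53d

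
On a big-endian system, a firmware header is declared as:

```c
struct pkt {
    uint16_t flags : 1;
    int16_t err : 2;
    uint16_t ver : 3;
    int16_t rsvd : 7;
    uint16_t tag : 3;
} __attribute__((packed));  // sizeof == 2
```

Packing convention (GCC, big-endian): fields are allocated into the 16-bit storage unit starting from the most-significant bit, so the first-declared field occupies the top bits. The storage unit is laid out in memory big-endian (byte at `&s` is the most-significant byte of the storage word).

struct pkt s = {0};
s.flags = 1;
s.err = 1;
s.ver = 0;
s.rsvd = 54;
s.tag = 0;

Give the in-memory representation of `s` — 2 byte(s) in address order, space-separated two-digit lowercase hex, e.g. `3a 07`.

[15+:1] flags=1 & 0x1 = 0x1; word=0x8000
[13+:2] err=1 & 0x3 = 0x1; word=0xa000
[10+:3] ver=0 & 0x7 = 0x0; word=0xa000
[3+:7] rsvd=54 & 0x7f = 0x36; word=0xa1b0
[0+:3] tag=0 & 0x7 = 0x0; word=0xa1b0
word = 0xa1b0 → big-endian bytes:
  [0]=0xa1  [1]=0xb0

a1 b0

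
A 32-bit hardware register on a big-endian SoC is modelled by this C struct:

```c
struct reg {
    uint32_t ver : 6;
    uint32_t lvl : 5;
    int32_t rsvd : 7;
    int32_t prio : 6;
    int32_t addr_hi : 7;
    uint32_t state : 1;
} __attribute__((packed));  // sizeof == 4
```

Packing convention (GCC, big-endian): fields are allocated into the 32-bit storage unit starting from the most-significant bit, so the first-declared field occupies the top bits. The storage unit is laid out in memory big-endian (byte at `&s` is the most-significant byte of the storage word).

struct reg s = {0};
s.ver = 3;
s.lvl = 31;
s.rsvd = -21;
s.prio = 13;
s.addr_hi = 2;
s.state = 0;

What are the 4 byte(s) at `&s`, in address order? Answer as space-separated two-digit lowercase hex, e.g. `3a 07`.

ver:6 = 3 → 0x3 << 26 → word 0x0c000000
lvl:5 = 31 → 0x1f << 21 → word 0x0fe00000
rsvd:7 = -21 → 0x6b << 14 → word 0x0ffac000
prio:6 = 13 → 0xd << 8 → word 0x0ffacd00
addr_hi:7 = 2 → 0x2 << 1 → word 0x0ffacd04
state:1 = 0 → 0x0 << 0 → word 0x0ffacd04
word = 0x0ffacd04 → big-endian bytes:
  [0]=0x0f  [1]=0xfa  [2]=0xcd  [3]=0x04

0f fa cd 04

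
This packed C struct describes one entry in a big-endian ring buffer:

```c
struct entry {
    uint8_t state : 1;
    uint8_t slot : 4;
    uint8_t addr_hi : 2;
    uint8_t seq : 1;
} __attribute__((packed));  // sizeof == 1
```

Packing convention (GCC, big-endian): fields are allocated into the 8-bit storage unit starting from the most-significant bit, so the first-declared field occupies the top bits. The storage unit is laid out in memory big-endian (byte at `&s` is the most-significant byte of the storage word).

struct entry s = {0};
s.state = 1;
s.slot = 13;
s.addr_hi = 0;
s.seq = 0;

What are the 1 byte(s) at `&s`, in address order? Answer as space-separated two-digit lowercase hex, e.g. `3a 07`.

e8

[7+:1] state=1 & 0x1 = 0x1; word=0x80
[3+:4] slot=13 & 0xf = 0xd; word=0xe8
[1+:2] addr_hi=0 & 0x3 = 0x0; word=0xe8
[0+:1] seq=0 & 0x1 = 0x0; word=0xe8
word = 0xe8 → big-endian bytes:
  [0]=0xe8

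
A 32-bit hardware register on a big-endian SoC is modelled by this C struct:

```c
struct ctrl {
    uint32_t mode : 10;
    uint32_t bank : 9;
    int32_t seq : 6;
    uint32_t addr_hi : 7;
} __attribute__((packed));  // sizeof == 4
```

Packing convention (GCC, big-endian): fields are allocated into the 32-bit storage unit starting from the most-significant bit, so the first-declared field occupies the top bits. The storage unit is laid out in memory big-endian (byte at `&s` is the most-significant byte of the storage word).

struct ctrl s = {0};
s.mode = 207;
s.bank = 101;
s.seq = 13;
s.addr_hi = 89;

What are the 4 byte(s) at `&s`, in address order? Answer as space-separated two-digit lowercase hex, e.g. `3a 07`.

mode (10b) val=207 bits=0xcf at bit 22: 0x33c00000
bank (9b) val=101 bits=0x65 at bit 13: 0x33cca000
seq (6b) val=13 bits=0xd at bit 7: 0x33cca680
addr_hi (7b) val=89 bits=0x59 at bit 0: 0x33cca6d9
word = 0x33cca6d9 → big-endian bytes:
  [0]=0x33  [1]=0xcc  [2]=0xa6  [3]=0xd9

33 cc a6 d9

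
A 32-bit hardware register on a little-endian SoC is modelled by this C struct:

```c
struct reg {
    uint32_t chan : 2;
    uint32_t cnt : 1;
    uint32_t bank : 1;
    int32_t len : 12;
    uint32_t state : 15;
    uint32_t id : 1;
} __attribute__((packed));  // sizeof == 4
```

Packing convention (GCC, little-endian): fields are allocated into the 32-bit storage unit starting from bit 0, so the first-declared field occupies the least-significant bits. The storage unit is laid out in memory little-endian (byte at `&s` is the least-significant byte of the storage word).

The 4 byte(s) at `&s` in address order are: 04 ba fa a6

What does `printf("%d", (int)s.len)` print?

-1120

[0]=0x04 [1]=0xba [2]=0xfa [3]=0xa6 (little-endian) → word 0xa6faba04
chan [0+:2] = (word>>0) & 0x3 = 0
cnt [2+:1] = (word>>2) & 0x1 = 1
bank [3+:1] = (word>>3) & 0x1 = 0
len [4+:12] = (word>>4) & 0xfff = 2976  ←
state [16+:15] = (word>>16) & 0x7fff = 9978
id [31+:1] = (word>>31) & 0x1 = 1
len signed 12b, MSB=1: 2976 - 4096 = -1120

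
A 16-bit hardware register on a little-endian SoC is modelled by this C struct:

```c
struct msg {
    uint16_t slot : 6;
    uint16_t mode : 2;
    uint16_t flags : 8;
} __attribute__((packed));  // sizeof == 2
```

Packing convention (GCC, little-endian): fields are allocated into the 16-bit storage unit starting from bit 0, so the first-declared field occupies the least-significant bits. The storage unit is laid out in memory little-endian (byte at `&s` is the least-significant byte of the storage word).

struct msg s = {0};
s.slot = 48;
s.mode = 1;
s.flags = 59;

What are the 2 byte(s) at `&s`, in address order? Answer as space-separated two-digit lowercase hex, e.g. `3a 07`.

slot (6b) val=48 bits=0x30 at bit 0: 0x0030
mode (2b) val=1 bits=0x1 at bit 6: 0x0070
flags (8b) val=59 bits=0x3b at bit 8: 0x3b70
word = 0x3b70 → little-endian bytes:
  [0]=0x70  [1]=0x3b

70 3b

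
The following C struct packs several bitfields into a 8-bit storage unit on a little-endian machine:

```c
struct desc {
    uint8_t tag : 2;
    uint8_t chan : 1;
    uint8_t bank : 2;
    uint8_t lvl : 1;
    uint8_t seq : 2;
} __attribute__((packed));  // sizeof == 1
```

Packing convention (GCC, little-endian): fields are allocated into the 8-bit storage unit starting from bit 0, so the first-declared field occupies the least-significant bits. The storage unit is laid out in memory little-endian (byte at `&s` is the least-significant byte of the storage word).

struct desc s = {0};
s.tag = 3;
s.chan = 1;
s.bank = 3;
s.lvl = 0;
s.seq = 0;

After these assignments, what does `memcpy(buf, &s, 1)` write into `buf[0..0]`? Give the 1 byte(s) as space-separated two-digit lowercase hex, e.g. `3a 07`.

tag (2b) val=3 bits=0x3 at bit 0: 0x03
chan (1b) val=1 bits=0x1 at bit 2: 0x07
bank (2b) val=3 bits=0x3 at bit 3: 0x1f
lvl (1b) val=0 bits=0x0 at bit 5: 0x1f
seq (2b) val=0 bits=0x0 at bit 6: 0x1f
word = 0x1f → little-endian bytes:
  [0]=0x1f

1f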